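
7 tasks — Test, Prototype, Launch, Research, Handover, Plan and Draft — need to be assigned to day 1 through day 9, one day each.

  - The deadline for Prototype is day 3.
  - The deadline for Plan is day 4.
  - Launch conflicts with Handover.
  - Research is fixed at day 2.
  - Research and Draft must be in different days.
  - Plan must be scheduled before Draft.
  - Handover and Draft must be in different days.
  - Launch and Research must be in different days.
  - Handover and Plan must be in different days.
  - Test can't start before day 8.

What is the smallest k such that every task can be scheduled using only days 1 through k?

The precedence chain requires at least 2 distinct days.
Test can't be placed before day 8, so the schedule must run through at least day 8.
8 works (last occupied day: day 8): for example Draft=day 3; Handover=day 2; Prototype=day 1; Plan=day 1; Launch=day 1; Test=day 8; Research=day 2.

8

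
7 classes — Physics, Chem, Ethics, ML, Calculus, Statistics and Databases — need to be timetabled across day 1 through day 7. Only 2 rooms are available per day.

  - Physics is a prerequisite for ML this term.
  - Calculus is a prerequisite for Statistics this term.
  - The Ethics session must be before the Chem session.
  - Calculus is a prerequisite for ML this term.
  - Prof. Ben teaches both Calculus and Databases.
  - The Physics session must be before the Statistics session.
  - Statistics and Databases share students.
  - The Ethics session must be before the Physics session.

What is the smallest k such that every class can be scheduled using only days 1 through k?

The precedence chain requires at least 3 distinct days.
With at most 2 per day and 7 classes, at least 4 days are needed.
4 works (last occupied day: day 4): for example Statistics -> day 3, Ethics -> day 1, Databases -> day 4, Physics -> day 2, Chem -> day 2, ML -> day 3, Calculus -> day 1.

4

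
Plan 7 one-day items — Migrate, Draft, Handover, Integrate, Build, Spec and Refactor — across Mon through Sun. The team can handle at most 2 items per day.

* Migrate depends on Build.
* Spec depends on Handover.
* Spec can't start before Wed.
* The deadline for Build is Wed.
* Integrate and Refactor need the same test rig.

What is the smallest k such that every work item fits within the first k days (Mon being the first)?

4

The precedence chain requires at least 2 distinct days.
With at most 2 per day and 7 work items, at least 4 days are needed.
Spec can't be placed before Wed — that is day 3 counting from Mon — so the schedule must run through at least 3 days.
4 works (last occupied day: Thu): for example Spec in Wed; Handover in Mon; Refactor in Thu; Integrate in Wed; Draft in Tue; Build in Mon; Migrate in Tue.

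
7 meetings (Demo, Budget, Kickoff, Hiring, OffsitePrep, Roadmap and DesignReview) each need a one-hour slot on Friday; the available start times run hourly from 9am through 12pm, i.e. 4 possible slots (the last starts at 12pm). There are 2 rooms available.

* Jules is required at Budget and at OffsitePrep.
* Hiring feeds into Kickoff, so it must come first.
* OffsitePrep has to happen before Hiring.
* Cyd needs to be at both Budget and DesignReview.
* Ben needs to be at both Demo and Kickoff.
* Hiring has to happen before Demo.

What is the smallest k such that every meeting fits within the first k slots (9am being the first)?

4

The precedence chain requires at least 3 distinct slots.
With at most 2 per slot and 7 meetings, at least 4 slots are needed.
4 works (last occupied slot: 12pm): for example Roadmap in 9am, Budget in 10am, Demo in 11am, Hiring in 10am, OffsitePrep in 9am, DesignReview in 11am, Kickoff in 12pm.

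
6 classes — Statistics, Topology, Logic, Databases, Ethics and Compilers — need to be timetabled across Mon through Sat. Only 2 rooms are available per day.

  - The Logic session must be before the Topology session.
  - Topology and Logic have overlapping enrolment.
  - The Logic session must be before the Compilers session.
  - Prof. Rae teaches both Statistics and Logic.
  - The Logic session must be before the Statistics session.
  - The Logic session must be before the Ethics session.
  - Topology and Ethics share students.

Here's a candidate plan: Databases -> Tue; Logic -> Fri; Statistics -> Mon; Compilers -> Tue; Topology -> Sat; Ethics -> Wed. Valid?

Only 2 rooms are available per day — holds.
The Logic session must be before the Ethics session — violated.
Topology and Logic have overlapping enrolment — holds.
The Logic session must be before the Topology session — holds.
The Logic session must be before the Compilers session — violated.
The Logic session must be before the Statistics session — violated.
Prof. Rae teaches both Statistics and Logic — holds.
Topology and Ethics share students — holds.

No. The Logic session must be before the Statistics session is not satisfied.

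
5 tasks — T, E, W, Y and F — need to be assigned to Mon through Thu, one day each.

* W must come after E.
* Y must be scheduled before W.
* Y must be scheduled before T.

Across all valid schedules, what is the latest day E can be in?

Wed

Downstream work caps E at Wed.
E at Wed is achievable: T in Tue, E in Wed, Y in Mon, F in Mon, W in Thu.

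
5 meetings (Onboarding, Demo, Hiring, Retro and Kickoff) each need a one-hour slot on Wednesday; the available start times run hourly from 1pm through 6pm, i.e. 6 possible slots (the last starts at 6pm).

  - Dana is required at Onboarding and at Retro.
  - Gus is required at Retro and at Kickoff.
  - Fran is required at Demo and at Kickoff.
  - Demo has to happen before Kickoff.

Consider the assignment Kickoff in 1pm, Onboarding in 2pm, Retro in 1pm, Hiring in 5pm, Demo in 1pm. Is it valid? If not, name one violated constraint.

No. Fran is required at Demo and at Kickoff is not satisfied.

Dana is required at Onboarding and at Retro — holds.
Gus is required at Retro and at Kickoff — violated.
Demo has to happen before Kickoff — violated.
Fran is required at Demo and at Kickoff — violated.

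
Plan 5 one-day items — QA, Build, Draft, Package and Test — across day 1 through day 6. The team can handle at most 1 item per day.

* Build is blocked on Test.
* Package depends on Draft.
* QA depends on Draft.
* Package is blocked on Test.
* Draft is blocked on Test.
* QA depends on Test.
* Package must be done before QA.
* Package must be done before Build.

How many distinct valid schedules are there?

12

Splitting on QA: it can be day 4 (2), day 5 (5), day 6 (5). Listing each branch's schedules as (Build, Draft, Package, Test) by day number:
QA=day 4: (5,2,3,1) (6,2,3,1) — 2.
QA=day 5: (4,2,3,1) (6,2,3,1) (6,2,4,1) (6,3,4,1) (6,3,4,2) — 5.
QA=day 6: (4,2,3,1) (5,2,3,1) (5,2,4,1) (5,3,4,1) (5,3,4,2) — 5.
Summing: 2 + 5 + 5 = 12.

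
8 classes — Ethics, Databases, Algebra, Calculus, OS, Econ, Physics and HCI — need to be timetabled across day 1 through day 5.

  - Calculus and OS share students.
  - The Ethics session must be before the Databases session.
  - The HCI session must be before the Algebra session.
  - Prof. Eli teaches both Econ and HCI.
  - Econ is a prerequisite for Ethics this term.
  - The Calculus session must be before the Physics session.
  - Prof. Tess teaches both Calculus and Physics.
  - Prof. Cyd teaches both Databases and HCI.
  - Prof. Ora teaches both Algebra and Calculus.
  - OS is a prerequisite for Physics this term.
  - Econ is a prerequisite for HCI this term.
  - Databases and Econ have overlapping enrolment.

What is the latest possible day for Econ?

Downstream work caps Econ at day 3.
Econ at day 3 is achievable: Econ in day 3; OS in day 2; Databases in day 5; Ethics in day 4; HCI in day 4; Physics in day 3; Calculus in day 1; Algebra in day 5.

day 3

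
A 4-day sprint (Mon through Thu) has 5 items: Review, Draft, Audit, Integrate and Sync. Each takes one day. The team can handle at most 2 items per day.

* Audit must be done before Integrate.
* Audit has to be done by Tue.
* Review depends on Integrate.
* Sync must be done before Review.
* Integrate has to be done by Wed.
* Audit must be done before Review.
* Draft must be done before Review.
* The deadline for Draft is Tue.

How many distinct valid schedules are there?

16

Splitting on Review: it can be Wed (2), Thu (14). Listing each branch's schedules as (Draft, Audit, Integrate, Sync):
Review=Wed: (Mon,Mon,Tue,Tue) (Tue,Mon,Tue,Mon) — 2.
Review=Thu: (Mon,Mon,Tue,Tue) (Mon,Mon,Tue,Wed) (Mon,Mon,Wed,Tue) (Mon,Mon,Wed,Wed) (Mon,Tue,Wed,Mon) (Mon,Tue,Wed,Tue) (Mon,Tue,Wed,Wed) (Tue,Mon,Tue,Mon) (Tue,Mon,Tue,Wed) (Tue,Mon,Wed,Mon) (Tue,Mon,Wed,Tue) (Tue,Mon,Wed,Wed) (Tue,Tue,Wed,Mon) (Tue,Tue,Wed,Wed) — 14.
Summing: 2 + 14 = 16.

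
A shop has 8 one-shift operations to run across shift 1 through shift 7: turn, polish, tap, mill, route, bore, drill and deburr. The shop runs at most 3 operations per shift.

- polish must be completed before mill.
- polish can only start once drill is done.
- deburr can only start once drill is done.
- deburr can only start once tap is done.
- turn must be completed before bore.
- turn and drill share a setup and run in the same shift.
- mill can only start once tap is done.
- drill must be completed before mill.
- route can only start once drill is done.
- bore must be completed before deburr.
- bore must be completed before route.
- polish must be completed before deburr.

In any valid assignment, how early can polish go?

shift 2

Precedence pushes polish to at least shift 2; downstream work caps polish at shift 6.
polish at shift 2 is achievable: tap in shift 1; drill in shift 1; bore in shift 2; turn in shift 1; route in shift 3; mill in shift 3; deburr in shift 3; polish in shift 2.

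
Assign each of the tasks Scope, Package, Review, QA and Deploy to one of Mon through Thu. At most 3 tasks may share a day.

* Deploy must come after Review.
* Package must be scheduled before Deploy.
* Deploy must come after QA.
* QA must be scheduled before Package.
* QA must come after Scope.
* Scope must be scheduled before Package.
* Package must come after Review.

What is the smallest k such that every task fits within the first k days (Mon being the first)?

4 days

The precedence chain requires at least 4 distinct days.
With at most 3 per day and 5 tasks, at least 2 days are needed.
4 works (last occupied day: Thu): for example Package in Wed; Deploy in Thu; Scope in Mon; QA in Tue; Review in Mon.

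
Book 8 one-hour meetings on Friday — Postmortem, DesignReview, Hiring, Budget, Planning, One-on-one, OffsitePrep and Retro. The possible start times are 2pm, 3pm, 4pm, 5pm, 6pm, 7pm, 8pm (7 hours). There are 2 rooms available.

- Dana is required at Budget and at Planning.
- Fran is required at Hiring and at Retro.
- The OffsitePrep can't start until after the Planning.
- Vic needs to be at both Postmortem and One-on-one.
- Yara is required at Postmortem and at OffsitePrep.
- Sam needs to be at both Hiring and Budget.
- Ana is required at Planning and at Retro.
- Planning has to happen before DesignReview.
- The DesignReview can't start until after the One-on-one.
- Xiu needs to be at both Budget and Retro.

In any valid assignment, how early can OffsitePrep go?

3pm

Precedence pushes OffsitePrep to at least 3pm.
OffsitePrep at 3pm is achievable: Planning=2pm, One-on-one=2pm, Budget=5pm, OffsitePrep=3pm, Hiring=4pm, Postmortem=4pm, DesignReview=3pm, Retro=6pm.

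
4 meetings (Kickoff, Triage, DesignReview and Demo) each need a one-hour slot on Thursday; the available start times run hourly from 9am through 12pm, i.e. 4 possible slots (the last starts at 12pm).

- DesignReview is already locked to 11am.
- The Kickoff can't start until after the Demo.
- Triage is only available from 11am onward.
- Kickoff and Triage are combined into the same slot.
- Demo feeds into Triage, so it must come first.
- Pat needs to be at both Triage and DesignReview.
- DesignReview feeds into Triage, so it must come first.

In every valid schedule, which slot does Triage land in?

12pm

Triage's window is 11am–12pm.
DesignReview is fixed at 11am, and Triage can't share a slot with DesignReview.
So Triage must be 12pm.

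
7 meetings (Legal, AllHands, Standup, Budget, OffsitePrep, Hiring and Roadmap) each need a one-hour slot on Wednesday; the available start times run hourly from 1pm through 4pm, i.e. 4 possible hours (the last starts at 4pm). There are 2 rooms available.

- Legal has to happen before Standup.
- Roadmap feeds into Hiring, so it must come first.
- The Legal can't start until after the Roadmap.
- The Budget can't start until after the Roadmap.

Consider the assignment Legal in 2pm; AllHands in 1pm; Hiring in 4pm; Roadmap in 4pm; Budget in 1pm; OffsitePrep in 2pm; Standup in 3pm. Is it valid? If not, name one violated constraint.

Legal has to happen before Standup — holds.
The Budget can't start until after the Roadmap — violated.
Roadmap feeds into Hiring, so it must come first — violated.
There are 2 rooms available — holds.
The Legal can't start until after the Roadmap — violated.

Invalid. The Budget can't start until after the Roadmap.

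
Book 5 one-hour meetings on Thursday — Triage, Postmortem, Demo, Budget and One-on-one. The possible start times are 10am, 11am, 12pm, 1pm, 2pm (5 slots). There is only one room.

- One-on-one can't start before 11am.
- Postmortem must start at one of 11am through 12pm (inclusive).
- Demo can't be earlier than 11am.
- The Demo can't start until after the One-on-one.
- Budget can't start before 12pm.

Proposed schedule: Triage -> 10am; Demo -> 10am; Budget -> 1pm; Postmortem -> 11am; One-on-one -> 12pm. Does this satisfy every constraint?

The Demo can't start until after the One-on-one — violated.
One-on-one can't start before 11am — holds.
Postmortem must start at one of 11am through 12pm (inclusive) — holds.
There is only one room — violated.
Budget can't start before 12pm — holds.
Demo can't be earlier than 11am — violated.

No — it violates: Demo can't be earlier than 11am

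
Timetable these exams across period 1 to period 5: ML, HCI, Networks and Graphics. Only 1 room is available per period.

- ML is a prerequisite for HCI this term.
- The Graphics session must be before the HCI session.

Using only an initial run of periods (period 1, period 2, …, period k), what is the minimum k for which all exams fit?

The precedence chain requires at least 2 distinct periods.
With at most 1 per period and 4 exams, at least 4 periods are needed.
4 works (last occupied period: period 4): for example HCI=period 3, Networks=period 4, ML=period 1, Graphics=period 2.

4 periods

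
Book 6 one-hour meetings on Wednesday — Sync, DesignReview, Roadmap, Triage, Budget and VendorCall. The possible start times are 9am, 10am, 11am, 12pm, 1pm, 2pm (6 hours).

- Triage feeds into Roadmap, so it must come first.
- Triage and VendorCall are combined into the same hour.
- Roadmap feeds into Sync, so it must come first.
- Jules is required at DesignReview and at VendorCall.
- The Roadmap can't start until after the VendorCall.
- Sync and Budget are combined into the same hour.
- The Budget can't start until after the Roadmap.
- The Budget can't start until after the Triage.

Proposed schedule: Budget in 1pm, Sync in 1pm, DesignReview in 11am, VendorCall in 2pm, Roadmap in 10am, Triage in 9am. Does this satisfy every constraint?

Invalid. Triage and VendorCall are combined into the same hour.

Sync and Budget are combined into the same hour — holds.
Triage and VendorCall are combined into the same hour — violated.
The Budget can't start until after the Triage — holds.
The Roadmap can't start until after the VendorCall — violated.
Roadmap feeds into Sync, so it must come first — holds.
Triage feeds into Roadmap, so it must come first — holds.
Jules is required at DesignReview and at VendorCall — holds.
The Budget can't start until after the Roadmap — holds.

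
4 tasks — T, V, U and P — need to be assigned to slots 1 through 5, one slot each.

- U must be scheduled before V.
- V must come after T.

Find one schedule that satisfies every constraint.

V=2, T=1, P=1, U=1

Checking: T(1) before V(2); U(1) before V(2).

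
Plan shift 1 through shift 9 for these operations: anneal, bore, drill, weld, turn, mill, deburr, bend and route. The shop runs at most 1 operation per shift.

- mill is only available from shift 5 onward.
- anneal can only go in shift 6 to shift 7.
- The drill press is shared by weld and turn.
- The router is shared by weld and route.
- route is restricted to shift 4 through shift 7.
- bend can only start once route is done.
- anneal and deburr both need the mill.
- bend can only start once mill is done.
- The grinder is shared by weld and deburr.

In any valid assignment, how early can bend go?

Precedence pushes bend to at least shift 6.
bend at shift 6 is achievable: drill=shift 2, bore=shift 1, bend=shift 6, mill=shift 5, deburr=shift 9, route=shift 4, turn=shift 8, anneal=shift 7, weld=shift 3.

shift 6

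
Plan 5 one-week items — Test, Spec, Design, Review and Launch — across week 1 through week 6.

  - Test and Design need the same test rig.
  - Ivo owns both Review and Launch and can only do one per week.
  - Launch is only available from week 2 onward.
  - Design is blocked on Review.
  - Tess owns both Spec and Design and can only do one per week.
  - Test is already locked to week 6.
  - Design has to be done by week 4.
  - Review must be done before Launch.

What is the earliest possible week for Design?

Precedence pushes Design to at least week 2; Design's own window allows nothing later than week 4.
Design at week 2 is achievable: Review in week 1, Test in week 6, Design in week 2, Spec in week 1, Launch in week 2.

week 2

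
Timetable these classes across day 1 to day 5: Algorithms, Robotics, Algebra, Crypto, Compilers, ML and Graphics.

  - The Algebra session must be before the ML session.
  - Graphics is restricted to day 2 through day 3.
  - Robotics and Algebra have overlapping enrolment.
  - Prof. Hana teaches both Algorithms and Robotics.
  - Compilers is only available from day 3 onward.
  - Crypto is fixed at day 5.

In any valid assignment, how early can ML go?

Precedence pushes ML to at least day 2.
ML at day 2 is achievable: ML=day 2, Compilers=day 3, Robotics=day 2, Crypto=day 5, Algebra=day 1, Algorithms=day 1, Graphics=day 2.

day 2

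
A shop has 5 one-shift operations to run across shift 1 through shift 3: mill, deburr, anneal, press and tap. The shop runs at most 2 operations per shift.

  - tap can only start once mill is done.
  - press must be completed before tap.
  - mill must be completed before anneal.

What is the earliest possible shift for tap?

shift 2

Precedence pushes tap to at least shift 2.
tap at shift 2 is achievable: anneal in shift 2; tap in shift 2; deburr in shift 3; press in shift 1; mill in shift 1.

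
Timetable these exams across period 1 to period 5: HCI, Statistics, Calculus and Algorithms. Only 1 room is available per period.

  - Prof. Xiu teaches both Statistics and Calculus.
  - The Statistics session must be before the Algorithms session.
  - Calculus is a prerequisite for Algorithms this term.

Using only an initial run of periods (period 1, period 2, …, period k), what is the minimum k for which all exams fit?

The precedence chain requires at least 2 distinct periods.
With at most 1 per period and 4 exams, at least 4 periods are needed.
4 works (last occupied period: period 4): for example HCI -> period 4; Statistics -> period 1; Algorithms -> period 3; Calculus -> period 2.

4 periods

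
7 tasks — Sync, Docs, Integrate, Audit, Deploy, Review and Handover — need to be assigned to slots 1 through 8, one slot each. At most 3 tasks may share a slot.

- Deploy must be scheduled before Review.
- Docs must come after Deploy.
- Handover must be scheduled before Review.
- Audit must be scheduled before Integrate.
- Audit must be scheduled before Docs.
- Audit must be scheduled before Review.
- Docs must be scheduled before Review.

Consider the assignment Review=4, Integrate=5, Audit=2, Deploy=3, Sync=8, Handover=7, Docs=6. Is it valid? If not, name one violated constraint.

Docs must come after Deploy — holds.
At most 3 tasks may share a slot — holds.
Handover must be scheduled before Review — violated.
Audit must be scheduled before Integrate — holds.
Deploy must be scheduled before Review — holds.
Audit must be scheduled before Docs — holds.
Docs must be scheduled before Review — violated.
Audit must be scheduled before Review — holds.

No — it violates: Handover must be scheduled before Review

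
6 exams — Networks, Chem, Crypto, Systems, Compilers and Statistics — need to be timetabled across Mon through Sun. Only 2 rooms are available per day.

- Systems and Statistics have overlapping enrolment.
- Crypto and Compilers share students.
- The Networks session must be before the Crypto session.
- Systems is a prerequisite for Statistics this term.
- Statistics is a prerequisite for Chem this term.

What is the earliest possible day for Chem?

Wed

Precedence pushes Chem to at least Wed.
Chem at Wed is achievable: Compilers in Wed, Statistics in Tue, Crypto in Tue, Networks in Mon, Chem in Wed, Systems in Mon.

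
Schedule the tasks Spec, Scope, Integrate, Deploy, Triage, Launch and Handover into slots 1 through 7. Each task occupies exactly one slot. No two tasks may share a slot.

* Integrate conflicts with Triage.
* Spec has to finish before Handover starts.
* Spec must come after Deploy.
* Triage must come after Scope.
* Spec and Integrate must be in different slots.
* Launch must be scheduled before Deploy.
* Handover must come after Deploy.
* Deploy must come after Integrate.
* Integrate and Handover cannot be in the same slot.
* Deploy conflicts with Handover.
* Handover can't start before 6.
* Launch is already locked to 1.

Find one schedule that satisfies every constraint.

Handover -> 6, Spec -> 4, Scope -> 5, Deploy -> 3, Launch -> 1, Integrate -> 2, Triage -> 7

Checking: Scope(5) before Triage(7); Deploy(3) before Handover(6); Integrate(2) before Deploy(3); Deploy(3) before Spec(4); Spec(4) before Handover(6); Launch(1) before Deploy(3); Deploy(3) != Handover(6); Integrate(2) != Triage(7); Spec(4) != Integrate(2); Integrate(2) != Handover(6); Handover=6 in [6,7]; Launch=1 in [1,1]; max 1 per slot (cap 1).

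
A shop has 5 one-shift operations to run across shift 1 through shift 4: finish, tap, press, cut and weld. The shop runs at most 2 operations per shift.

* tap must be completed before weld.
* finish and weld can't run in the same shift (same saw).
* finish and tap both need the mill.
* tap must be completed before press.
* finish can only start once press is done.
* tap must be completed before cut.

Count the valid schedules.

16

Splitting on finish: it can be shift 3 (5), shift 4 (11). Listing each branch's schedules as (tap, press, cut, weld) by shift number:
finish=shift 3: (1,2,2,4) (1,2,3,2) (1,2,3,4) (1,2,4,2) (1,2,4,4) — 5.
finish=shift 4: (1,2,2,3) (1,2,3,2) (1,2,3,3) (1,2,4,2) (1,2,4,3) (1,3,2,2) (1,3,2,3) (1,3,3,2) (1,3,4,2) (1,3,4,3) (2,3,4,3) — 11.
Summing: 5 + 11 = 16.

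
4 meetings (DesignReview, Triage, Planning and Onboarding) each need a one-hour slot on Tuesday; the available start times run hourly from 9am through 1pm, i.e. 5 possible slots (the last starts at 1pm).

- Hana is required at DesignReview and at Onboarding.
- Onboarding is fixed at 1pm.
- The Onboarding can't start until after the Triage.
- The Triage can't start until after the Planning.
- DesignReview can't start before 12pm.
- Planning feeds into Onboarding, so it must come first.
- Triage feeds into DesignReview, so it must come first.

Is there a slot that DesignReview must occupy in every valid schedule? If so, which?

12pm

DesignReview's window is 12pm–1pm.
Onboarding is fixed at 1pm, and DesignReview can't share a slot with Onboarding.
So DesignReview must be 12pm.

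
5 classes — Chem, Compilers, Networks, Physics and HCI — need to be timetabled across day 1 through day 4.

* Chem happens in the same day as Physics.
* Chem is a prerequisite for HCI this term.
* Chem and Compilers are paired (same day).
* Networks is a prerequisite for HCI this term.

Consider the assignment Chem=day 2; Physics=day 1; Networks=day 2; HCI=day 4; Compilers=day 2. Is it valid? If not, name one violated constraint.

No — it violates: Chem happens in the same day as Physics

Chem is a prerequisite for HCI this term — holds.
Chem and Compilers are paired (same day) — holds.
Networks is a prerequisite for HCI this term — holds.
Chem happens in the same day as Physics — violated.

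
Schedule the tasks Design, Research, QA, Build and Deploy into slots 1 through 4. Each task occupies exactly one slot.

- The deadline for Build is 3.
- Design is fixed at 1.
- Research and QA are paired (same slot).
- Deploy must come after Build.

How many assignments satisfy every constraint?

Splitting on Research: it can be 1 (6), 2 (6), 3 (6), 4 (6). Listing each branch's schedules as (Design, QA, Build, Deploy):
Research=1: (1,1,1,2) (1,1,1,3) (1,1,1,4) (1,1,2,3) (1,1,2,4) (1,1,3,4) — 6.
Research=2: (1,2,1,2) (1,2,1,3) (1,2,1,4) (1,2,2,3) (1,2,2,4) (1,2,3,4) — 6.
Research=3: (1,3,1,2) (1,3,1,3) (1,3,1,4) (1,3,2,3) (1,3,2,4) (1,3,3,4) — 6.
Research=4: (1,4,1,2) (1,4,1,3) (1,4,1,4) (1,4,2,3) (1,4,2,4) (1,4,3,4) — 6.
Summing: 6 + 6 + 6 + 6 = 24.

24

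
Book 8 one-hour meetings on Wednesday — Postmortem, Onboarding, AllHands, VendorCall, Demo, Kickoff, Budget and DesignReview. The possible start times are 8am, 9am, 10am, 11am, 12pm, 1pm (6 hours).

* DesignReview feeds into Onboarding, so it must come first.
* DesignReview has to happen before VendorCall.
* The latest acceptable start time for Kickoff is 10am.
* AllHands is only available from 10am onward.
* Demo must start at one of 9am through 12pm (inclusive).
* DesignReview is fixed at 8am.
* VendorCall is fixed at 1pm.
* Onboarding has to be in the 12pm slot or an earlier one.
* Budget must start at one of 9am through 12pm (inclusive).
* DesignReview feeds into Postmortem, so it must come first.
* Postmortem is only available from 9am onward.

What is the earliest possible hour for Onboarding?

9am

Precedence pushes Onboarding to at least 9am; Onboarding's own window allows nothing later than 12pm.
Onboarding at 9am is achievable: Postmortem in 9am; Kickoff in 8am; Onboarding in 9am; VendorCall in 1pm; AllHands in 10am; Demo in 9am; DesignReview in 8am; Budget in 9am.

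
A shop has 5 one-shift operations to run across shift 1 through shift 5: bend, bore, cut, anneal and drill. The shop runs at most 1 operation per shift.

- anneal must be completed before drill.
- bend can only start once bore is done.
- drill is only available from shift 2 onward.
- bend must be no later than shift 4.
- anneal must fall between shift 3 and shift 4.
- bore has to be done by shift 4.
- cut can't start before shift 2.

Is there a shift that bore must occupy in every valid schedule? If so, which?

shift 1

Bore's own window allows nothing later than shift 4; downstream work caps bore at shift 3.
So bore is pinned to shift 1.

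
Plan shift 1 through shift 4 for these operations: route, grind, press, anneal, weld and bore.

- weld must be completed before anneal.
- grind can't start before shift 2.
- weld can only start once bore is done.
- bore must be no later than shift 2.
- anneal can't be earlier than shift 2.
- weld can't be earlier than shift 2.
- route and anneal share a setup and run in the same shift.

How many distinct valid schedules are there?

Splitting on route: it can be shift 3 (12), shift 4 (36). Listing each branch's schedules as (grind, press, anneal, weld, bore) by shift number:
route=shift 3: (2,1,3,2,1) (2,2,3,2,1) (2,3,3,2,1) (2,4,3,2,1) (3,1,3,2,1) (3,2,3,2,1) (3,3,3,2,1) (3,4,3,2,1) (4,1,3,2,1) (4,2,3,2,1) (4,3,3,2,1) (4,4,3,2,1) — 12.
route=shift 4: (2,1,4,2,1) (2,1,4,3,1) (2,1,4,3,2) (2,2,4,2,1) (2,2,4,3,1) (2,2,4,3,2) (2,3,4,2,1) (2,3,4,3,1) (2,3,4,3,2) (2,4,4,2,1) (2,4,4,3,1) (2,4,4,3,2) (3,1,4,2,1) (3,1,4,3,1) (3,1,4,3,2) (3,2,4,2,1) (3,2,4,3,1) (3,2,4,3,2) (3,3,4,2,1) (3,3,4,3,1) (3,3,4,3,2) (3,4,4,2,1) (3,4,4,3,1) (3,4,4,3,2) (4,1,4,2,1) (4,1,4,3,1) (4,1,4,3,2) (4,2,4,2,1) (4,2,4,3,1) (4,2,4,3,2) (4,3,4,2,1) (4,3,4,3,1) (4,3,4,3,2) (4,4,4,2,1) (4,4,4,3,1) (4,4,4,3,2) — 36.
Summing: 12 + 36 = 48.

48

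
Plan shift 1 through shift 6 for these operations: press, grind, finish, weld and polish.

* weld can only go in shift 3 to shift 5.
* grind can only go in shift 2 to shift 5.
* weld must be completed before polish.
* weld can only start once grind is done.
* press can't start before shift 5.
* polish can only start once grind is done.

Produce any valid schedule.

grind -> shift 2, finish -> shift 1, weld -> shift 3, polish -> shift 4, press -> shift 5

Checking: grind(shift 2) before polish(shift 4); weld(shift 3) before polish(shift 4); grind(shift 2) before weld(shift 3); weld=shift 3 in [shift 3,shift 5]; press=shift 5 in [shift 5,shift 6]; grind=shift 2 in [shift 2,shift 5].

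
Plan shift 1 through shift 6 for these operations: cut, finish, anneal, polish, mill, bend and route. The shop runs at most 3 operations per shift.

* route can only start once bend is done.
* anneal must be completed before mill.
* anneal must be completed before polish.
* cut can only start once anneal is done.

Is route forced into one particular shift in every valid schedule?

route can be shift 2 (e.g. bend=shift 1, finish=shift 1, cut=shift 2, anneal=shift 1, route=shift 2, mill=shift 3, polish=shift 2) or shift 3 (e.g. bend=shift 1, polish=shift 2, anneal=shift 1, mill=shift 2, route=shift 3, cut=shift 2, finish=shift 1).

No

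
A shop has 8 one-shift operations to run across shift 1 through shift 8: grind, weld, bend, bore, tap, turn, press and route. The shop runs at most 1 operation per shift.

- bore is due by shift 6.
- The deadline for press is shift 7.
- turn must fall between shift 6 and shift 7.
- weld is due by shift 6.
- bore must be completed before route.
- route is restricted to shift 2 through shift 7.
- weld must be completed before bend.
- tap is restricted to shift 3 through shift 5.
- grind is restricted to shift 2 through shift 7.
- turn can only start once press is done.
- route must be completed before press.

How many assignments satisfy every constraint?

Splitting on bore: it can be shift 1 (45), shift 2 (12), shift 3 (2), shift 4 (1). Listing each branch's schedules as (grind, weld, bend, tap, turn, press, route) by shift number:
bore=shift 1: (2,3,8,4,7,6,5) (2,3,8,5,7,6,4) (2,4,8,3,7,6,5) (2,4,8,5,7,6,3) (2,5,8,3,7,6,4) (2,5,8,4,7,6,3) (2,6,8,3,7,5,4) (2,6,8,4,7,5,3) (2,6,8,5,7,4,3) (3,2,8,4,7,6,5) (3,2,8,5,7,6,4) (3,4,8,5,7,6,2) (3,5,8,4,7,6,2) (3,6,8,4,7,5,2) (3,6,8,5,7,4,2) (4,2,8,3,7,6,5) (4,2,8,5,7,6,3) (4,3,8,5,7,6,2) (4,5,8,3,7,6,2) (4,6,8,3,7,5,2) (4,6,8,5,7,3,2) (5,2,8,3,7,6,4) (5,2,8,4,7,6,3) (5,3,8,4,7,6,2) (5,4,8,3,7,6,2) (5,6,8,3,7,4,2) (5,6,8,4,7,3,2) (6,2,8,3,7,5,4) (6,2,8,4,7,5,3) (6,2,8,5,7,4,3) (6,3,8,4,7,5,2) (6,3,8,5,7,4,2) (6,4,8,3,7,5,2) (6,4,8,5,7,3,2) (6,5,8,3,7,4,2) (6,5,8,4,7,3,2) (7,2,8,3,6,5,4) (7,2,8,4,6,5,3) (7,2,8,5,6,4,3) (7,3,8,4,6,5,2) (7,3,8,5,6,4,2) (7,4,8,3,6,5,2) (7,4,8,5,6,3,2) (7,5,8,3,6,4,2) (7,5,8,4,6,3,2) — 45.
bore=shift 2: (3,1,8,4,7,6,5) (3,1,8,5,7,6,4) (4,1,8,3,7,6,5) (4,1,8,5,7,6,3) (5,1,8,3,7,6,4) (5,1,8,4,7,6,3) (6,1,8,3,7,5,4) (6,1,8,4,7,5,3) (6,1,8,5,7,4,3) (7,1,8,3,6,5,4) (7,1,8,4,6,5,3) (7,1,8,5,6,4,3) — 12.
bore=shift 3: (2,1,8,4,7,6,5) (2,1,8,5,7,6,4) — 2.
bore=shift 4: (2,1,8,3,7,6,5) — 1.
Summing: 45 + 12 + 2 + 1 = 60.

60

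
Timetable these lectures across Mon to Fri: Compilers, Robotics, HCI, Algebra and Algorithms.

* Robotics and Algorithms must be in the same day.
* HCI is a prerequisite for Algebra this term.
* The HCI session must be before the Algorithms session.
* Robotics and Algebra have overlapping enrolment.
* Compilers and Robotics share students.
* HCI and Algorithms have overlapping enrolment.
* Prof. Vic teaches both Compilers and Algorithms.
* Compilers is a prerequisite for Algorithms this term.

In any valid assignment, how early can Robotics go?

Robotics must be in the same day as Algorithms, which can't be before Tue, so Robotics is at least Tue.
Robotics at Tue is achievable: Algebra=Wed; Robotics=Tue; Algorithms=Tue; Compilers=Mon; HCI=Mon.

Tue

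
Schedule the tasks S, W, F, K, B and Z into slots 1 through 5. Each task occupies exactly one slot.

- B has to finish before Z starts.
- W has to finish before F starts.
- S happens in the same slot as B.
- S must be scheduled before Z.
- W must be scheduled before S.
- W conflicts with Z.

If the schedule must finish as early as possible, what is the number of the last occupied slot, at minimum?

The precedence chain requires at least 3 distinct slots.
3 works (last occupied slot: 3): for example F -> 2, W -> 1, S -> 2, Z -> 3, B -> 2, K -> 1.

slot 3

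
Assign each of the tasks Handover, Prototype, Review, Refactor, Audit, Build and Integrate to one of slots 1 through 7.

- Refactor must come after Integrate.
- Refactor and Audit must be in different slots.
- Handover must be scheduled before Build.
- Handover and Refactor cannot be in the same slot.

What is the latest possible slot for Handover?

Downstream work caps Handover at 6.
Handover at 6 is achievable: Integrate=1; Handover=6; Review=1; Prototype=1; Build=7; Refactor=2; Audit=1.

6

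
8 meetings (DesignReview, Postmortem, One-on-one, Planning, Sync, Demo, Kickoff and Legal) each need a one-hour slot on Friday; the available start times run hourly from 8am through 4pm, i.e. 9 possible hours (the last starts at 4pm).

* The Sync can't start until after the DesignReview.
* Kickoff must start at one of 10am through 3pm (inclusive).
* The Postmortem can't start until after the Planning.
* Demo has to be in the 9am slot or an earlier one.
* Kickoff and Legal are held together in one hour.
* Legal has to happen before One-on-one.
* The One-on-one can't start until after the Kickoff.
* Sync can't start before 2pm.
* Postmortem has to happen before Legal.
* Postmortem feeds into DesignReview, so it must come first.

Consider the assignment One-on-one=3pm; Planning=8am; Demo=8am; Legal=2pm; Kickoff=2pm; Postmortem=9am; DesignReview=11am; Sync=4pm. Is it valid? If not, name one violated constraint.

Valid

Sync can't start before 2pm — holds.
The Postmortem can't start until after the Planning — holds.
Postmortem feeds into DesignReview, so it must come first — holds.
The Sync can't start until after the DesignReview — holds.
Demo has to be in the 9am slot or an earlier one — holds.
The One-on-one can't start until after the Kickoff — holds.
Postmortem has to happen before Legal — holds.
Kickoff must start at one of 10am through 3pm (inclusive) — holds.
Kickoff and Legal are held together in one hour — holds.
Legal has to happen before One-on-one — holds.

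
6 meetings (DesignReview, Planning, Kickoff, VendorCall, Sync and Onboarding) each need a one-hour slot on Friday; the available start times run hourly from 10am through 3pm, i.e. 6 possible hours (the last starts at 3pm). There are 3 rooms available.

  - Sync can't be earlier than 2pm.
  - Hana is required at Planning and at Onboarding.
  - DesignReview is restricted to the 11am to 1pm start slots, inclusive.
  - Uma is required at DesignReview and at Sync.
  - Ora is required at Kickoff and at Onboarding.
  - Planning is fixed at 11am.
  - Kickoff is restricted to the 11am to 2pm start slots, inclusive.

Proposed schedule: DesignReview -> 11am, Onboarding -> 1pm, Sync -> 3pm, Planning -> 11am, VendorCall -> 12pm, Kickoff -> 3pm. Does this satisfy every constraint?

No — it violates: Kickoff is restricted to the 11am to 2pm start slots, inclusive

DesignReview is restricted to the 11am to 1pm start slots, inclusive — holds.
There are 3 rooms available — holds.
Planning is fixed at 11am — holds.
Uma is required at DesignReview and at Sync — holds.
Hana is required at Planning and at Onboarding — holds.
Sync can't be earlier than 2pm — holds.
Ora is required at Kickoff and at Onboarding — holds.
Kickoff is restricted to the 11am to 2pm start slots, inclusive — violated.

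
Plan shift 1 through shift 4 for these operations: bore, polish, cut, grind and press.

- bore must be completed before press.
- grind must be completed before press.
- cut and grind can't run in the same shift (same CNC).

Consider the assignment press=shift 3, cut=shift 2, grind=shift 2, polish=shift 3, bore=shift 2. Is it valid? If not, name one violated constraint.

No — it violates: cut and grind can't run in the same shift (same CNC)

bore must be completed before press — holds.
grind must be completed before press — holds.
cut and grind can't run in the same shift (same CNC) — violated.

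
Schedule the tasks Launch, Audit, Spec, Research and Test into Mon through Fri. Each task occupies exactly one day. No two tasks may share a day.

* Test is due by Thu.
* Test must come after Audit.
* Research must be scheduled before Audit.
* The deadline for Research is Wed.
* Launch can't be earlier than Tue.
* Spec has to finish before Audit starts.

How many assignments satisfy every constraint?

2

Enumerating: Spec=Tue; Launch=Fri; Test=Thu; Research=Mon; Audit=Wed | Audit=Wed; Research=Tue; Launch=Fri; Spec=Mon; Test=Thu.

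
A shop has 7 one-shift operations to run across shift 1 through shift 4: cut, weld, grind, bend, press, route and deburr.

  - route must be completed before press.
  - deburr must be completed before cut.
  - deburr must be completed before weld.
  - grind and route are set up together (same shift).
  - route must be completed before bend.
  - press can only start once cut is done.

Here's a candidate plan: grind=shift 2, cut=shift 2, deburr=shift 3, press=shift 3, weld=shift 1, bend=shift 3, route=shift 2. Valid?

route must be completed before press — holds.
deburr must be completed before weld — violated.
press can only start once cut is done — holds.
deburr must be completed before cut — violated.
route must be completed before bend — holds.
grind and route are set up together (same shift) — holds.

Invalid. deburr must be completed before weld.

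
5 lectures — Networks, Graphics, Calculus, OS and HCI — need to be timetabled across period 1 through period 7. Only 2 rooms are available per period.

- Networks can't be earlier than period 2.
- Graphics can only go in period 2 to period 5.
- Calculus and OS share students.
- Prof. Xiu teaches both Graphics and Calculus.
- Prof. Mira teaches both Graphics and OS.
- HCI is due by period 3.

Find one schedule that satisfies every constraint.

Networks in period 2, Graphics in period 2, HCI in period 1, Calculus in period 1, OS in period 3

Checking: Graphics(period 2) != OS(period 3); Calculus(period 1) != OS(period 3); Graphics(period 2) != Calculus(period 1); Graphics=period 2 in [period 2,period 5]; Networks=period 2 in [period 2,period 7]; HCI=period 1 in [period 1,period 3]; max 2 per period (cap 2).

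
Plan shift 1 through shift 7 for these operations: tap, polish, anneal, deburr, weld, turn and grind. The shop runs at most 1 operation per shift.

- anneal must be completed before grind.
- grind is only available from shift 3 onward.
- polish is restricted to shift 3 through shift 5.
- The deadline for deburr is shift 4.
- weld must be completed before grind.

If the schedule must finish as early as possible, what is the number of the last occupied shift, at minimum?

shift 7

The precedence chain requires at least 2 distinct shifts.
With at most 1 per shift and 7 operations, at least 7 shifts are needed.
polish can't be placed before shift 3, so the schedule must run through at least shift 3.
7 works (last occupied shift: shift 7): for example tap=shift 6; anneal=shift 2; turn=shift 7; deburr=shift 1; weld=shift 4; polish=shift 3; grind=shift 5.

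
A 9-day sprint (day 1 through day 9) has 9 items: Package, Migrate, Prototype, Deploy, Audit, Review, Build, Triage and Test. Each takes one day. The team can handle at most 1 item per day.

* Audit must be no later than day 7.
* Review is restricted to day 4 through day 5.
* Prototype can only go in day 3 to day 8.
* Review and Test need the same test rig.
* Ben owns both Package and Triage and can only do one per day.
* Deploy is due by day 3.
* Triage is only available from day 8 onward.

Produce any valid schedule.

Review in day 4, Migrate in day 6, Package in day 5, Build in day 7, Audit in day 2, Triage in day 8, Deploy in day 1, Test in day 9, Prototype in day 3

Checking: Review(day 4) != Test(day 9); Package(day 5) != Triage(day 8); Audit=day 2 in [day 1,day 7]; Deploy=day 1 in [day 1,day 3]; Triage=day 8 in [day 8,day 9]; Review=day 4 in [day 4,day 5]; Prototype=day 3 in [day 3,day 8]; max 1 per day (cap 1).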